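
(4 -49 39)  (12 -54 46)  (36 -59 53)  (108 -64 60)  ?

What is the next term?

First component goes 4, 12, 36, 108 → 324 (×3 each step).
Second component goes -49, -54, -59, -64 → -69 (−5 each step).
Third component — +7 each step: 39, 46, 53, 60 → 67.
Putting it together: (324 -69 67).

(324 -69 67)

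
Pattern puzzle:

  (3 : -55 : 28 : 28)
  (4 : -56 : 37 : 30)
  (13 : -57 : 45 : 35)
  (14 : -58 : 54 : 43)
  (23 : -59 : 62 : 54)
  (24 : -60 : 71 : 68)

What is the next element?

(33 : -61 : 79 : 85)

For the first component, alternating steps +1, +9, +1, +9, …: 3, 4, 13, 14, 23, 24 → 33.
For the second component, −1 each step: -55, -56, -57, -58, -59, -60 → -61.
Third component: alternating steps +9, +8, +9, +8, …, so 28, 37, 45, 54, 62, 71 → 79.
Fourth component — differences are 2, 5, 8, … (increasing by 3 each time): 28, 30, 35, 43, 54, 68 → 85.
Combining the parts gives (33 : -61 : 79 : 85).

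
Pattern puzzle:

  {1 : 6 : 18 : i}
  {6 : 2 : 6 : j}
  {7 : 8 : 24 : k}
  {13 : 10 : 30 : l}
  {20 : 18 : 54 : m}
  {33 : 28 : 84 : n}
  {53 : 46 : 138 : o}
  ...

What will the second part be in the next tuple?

First part: each term is the sum of the two before it; 1, 6, 7, 13, 20, 33, 53 → 86.
Second part: each term is the sum of the two before it; 6, 2, 8, 10, 18, 28, 46 → 74.
Third part: always 3 × the second part, so 18, 6, 24, 30, 54, 84, 138 → 222.
Letter: i, j, k, l, m, n, o → p (letters move forward 1 place in the alphabet).

74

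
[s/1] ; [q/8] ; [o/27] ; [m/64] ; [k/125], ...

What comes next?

[i/216]

Letter goes s, q, o, m, k → i (letters move back 2 places in the alphabet).
Second entry: perfect cubes: 1³, 2³, 3³, …; 1, 8, 27, 64, 125 → 216.
Putting it together: [i/216].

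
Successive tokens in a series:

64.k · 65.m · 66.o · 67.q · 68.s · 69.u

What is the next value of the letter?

w

Letter: letters move forward 2 places in the alphabet; k, m, o, q, s, u → w.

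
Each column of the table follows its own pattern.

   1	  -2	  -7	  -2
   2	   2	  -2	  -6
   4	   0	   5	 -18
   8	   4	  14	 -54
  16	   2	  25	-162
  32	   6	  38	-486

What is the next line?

64  4  53  -1458

First component: 1, 2, 4, 8, 16, 32 → 64 (×2 each step).
For the second component, alternating steps +4, −2, +4, −2, …: -2, 2, 0, 4, 2, 6 → 4.
Third component: differences are 5, 7, 9, … (increasing by 2 each time); -7, -2, 5, 14, 25, 38 → 53.
For the fourth component, ×3 each step: -2, -6, -18, -54, -162, -486 → -1458.
Combining the parts gives 64  4  53  -1458.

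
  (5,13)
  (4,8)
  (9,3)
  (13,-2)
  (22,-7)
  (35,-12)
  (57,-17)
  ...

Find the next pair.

First entry: 5, 4, 9, 13, 22, 35, 57 → 92 (each term is the sum of the two before it).
Second entry: −5 each step; 13, 8, 3, -2, -7, -12, -17 → -22.
Putting it together: (92,-22).

(92,-22)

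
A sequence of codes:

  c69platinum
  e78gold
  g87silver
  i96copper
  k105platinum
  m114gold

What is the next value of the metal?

silver

Metal: repeats platinum → gold → silver → copper; platinum, gold, silver, copper, platinum, gold → silver.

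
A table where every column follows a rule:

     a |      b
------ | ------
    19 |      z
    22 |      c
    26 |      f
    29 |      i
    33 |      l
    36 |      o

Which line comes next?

Column a: 19, 22, 26, 29, 33, 36 → 40 (alternating steps +3, +4, +3, +4, …).
Column b: letters move forward 3 places in the alphabet, wrapping Z→A, so z, c, f, i, l, o → r.
Putting it together: 40  r.

40  r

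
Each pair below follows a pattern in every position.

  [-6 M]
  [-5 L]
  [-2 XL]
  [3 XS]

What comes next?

[10 S]

First value: -6, -5, -2, 3 → 10 (differences are 1, 3, 5, … (increasing by 2 each time)).
Size: M, L, XL, XS → S (runs through clothing sizes XS→XL).
So the next pair is [10 S].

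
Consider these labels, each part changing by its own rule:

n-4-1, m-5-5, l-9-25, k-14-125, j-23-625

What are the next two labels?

Letter: letters move back 1 place in the alphabet, so n, m, l, k, j → i → h.
Second component: each term is the sum of the two before it; 4, 5, 9, 14, 23 → 37 → 60.
For the third component, ×5 each step: 1, 5, 25, 125, 625 → 3125 → 15625.
So the next two labels are i-37-3125 and h-60-15625.

i-37-3125 then h-60-15625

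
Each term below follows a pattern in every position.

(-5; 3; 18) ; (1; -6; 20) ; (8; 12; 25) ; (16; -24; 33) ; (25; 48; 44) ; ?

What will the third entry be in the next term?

Third entry — differences are 2, 5, 8, … (increasing by 3 each time): 18, 20, 25, 33, 44 → 58.

58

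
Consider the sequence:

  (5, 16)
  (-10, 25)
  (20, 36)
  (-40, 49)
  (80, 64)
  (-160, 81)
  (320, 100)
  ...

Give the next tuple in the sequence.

For the first slot, ×(-2) each step: 5, -10, 20, -40, 80, -160, 320 → -640.
Second slot: perfect squares: 4², 5², 6², …, so 16, 25, 36, 49, 64, 81, 100 → 121.
Putting it together: (-640, 121).

(-640, 121)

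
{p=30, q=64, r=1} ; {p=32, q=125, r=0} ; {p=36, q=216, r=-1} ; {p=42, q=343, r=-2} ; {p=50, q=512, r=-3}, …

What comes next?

{p=60, q=729, r=-4}

P: differences are 2, 4, 6, … (increasing by 2 each time); 30, 32, 36, 42, 50 → 60.
For the q, perfect cubes: 4³, 5³, 6³, …: 64, 125, 216, 343, 512 → 729.
R: 1, 0, -1, -2, -3 → -4 (−1 each step).
Combining the parts gives {p=60, q=729, r=-4}.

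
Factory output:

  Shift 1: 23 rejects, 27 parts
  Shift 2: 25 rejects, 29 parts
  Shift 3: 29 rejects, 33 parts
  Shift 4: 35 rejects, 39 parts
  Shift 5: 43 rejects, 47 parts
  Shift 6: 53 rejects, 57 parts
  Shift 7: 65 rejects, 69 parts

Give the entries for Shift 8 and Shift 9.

Rejects: 23, 25, 29, 35, 43, 53, 65 → 79 → 95 (differences are 2, 4, 6, … (increasing by 2 each time)).
Parts: 27, 29, 33, 39, 47, 57, 69 → 83 → 99 (always 4 more than the rejects).
So the next two records are 79 rejects, 83 parts and 95 rejects, 99 parts.

79 rejects, 83 parts; 95 rejects, 99 parts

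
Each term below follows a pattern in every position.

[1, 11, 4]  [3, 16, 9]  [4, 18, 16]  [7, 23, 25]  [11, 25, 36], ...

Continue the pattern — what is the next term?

[18, 30, 49]

First part: 1, 3, 4, 7, 11 → 18 (each term is the sum of the two before it).
Second part: alternating steps +5, +2, +5, +2, …, so 11, 16, 18, 23, 25 → 30.
Third part: perfect squares: 2², 3², 4², …, so 4, 9, 16, 25, 36 → 49.
So the next term is [18, 30, 49].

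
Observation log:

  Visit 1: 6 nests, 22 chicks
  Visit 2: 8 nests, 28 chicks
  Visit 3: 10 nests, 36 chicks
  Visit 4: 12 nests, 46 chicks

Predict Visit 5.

14 nests, 58 chicks

Nests: +2 each step; 6, 8, 10, 12 → 14.
Chicks goes 22, 28, 36, 46 → 58 (differences are 6, 8, 10, … (increasing by 2 each time)).
Putting it together: 14 nests, 58 chicks.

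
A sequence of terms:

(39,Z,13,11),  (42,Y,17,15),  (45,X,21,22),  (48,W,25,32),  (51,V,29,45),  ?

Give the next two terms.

First part: +3 each step, so 39, 42, 45, 48, 51 → 54 → 57.
Letter — letters move back 1 place in the alphabet: Z, Y, X, W, V → U → T.
For the third part, +4 each step: 13, 17, 21, 25, 29 → 33 → 37.
Fourth part goes 11, 15, 22, 32, 45 → 61 → 80 (differences are 4, 7, 10, … (increasing by 3 each time)).
Putting the parts together: (54,U,33,61) and then (57,T,37,80).

(54,U,33,61), (57,T,37,80)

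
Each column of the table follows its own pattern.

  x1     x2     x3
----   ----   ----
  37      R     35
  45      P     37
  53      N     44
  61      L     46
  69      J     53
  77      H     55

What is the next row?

85  F  62

Column x1 goes 37, 45, 53, 61, 69, 77 → 85 (+8 each step).
For the column x2, letters move back 2 places in the alphabet: R, P, N, L, J, H → F.
Column x3: alternating steps +2, +7, +2, +7, …; 35, 37, 44, 46, 53, 55 → 62.
Combining the parts gives 85  F  62.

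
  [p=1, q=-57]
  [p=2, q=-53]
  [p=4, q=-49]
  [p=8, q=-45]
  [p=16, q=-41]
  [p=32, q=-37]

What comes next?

[p=64, q=-33]

P goes 1, 2, 4, 8, 16, 32 → 64 (×2 each step).
Q: -57, -53, -49, -45, -41, -37 → -33 (+4 each step).
Combining the parts gives [p=64, q=-33].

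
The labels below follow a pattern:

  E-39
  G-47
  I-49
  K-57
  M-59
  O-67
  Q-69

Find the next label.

Letter: letters move forward 2 places in the alphabet, so E, G, I, K, M, O, Q → S.
Second component: alternating steps +8, +2, +8, +2, …; 39, 47, 49, 57, 59, 67, 69 → 77.
So the next label is S-77.

S-77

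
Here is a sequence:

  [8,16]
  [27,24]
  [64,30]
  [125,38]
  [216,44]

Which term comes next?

First part — perfect cubes: 2³, 3³, 4³, …: 8, 27, 64, 125, 216 → 343.
Second part goes 16, 24, 30, 38, 44 → 52 (alternating steps +8, +6, +8, +6, …).
Combining the parts gives [343,52].

[343,52]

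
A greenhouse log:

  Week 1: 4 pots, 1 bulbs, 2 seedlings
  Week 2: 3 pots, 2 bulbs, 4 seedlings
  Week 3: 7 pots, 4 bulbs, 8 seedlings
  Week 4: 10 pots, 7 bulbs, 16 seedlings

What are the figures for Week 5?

17 pots, 11 bulbs, 32 seedlings

Pots goes 4, 3, 7, 10 → 17 (each term is the sum of the two before it).
Bulbs: 1, 2, 4, 7 → 11 (differences are 1, 2, 3, … (increasing by 1 each time)).
Seedlings goes 2, 4, 8, 16 → 32 (×2 each step).
So the next row is 17 pots, 11 bulbs, 32 seedlings.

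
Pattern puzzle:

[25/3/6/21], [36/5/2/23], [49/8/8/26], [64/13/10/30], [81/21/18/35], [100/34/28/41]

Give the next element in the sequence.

[121/55/46/48]

First coordinate — perfect squares: 5², 6², 7², …: 25, 36, 49, 64, 81, 100 → 121.
For the second coordinate, each term is the sum of the two before it: 3, 5, 8, 13, 21, 34 → 55.
Third coordinate: each term is the sum of the two before it; 6, 2, 8, 10, 18, 28 → 46.
Fourth coordinate — differences are 2, 3, 4, … (increasing by 1 each time): 21, 23, 26, 30, 35, 41 → 48.
So the next element is [121/55/46/48].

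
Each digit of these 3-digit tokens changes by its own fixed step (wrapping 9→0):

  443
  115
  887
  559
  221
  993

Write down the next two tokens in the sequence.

First digit goes 4, 1, 8, 5, 2, 9 → 6 → 3 (−3 each step, mod 10).
Second digit goes 4, 1, 8, 5, 2, 9 → 6 → 3 (−3 each step, mod 10).
Third digit: 3, 5, 7, 9, 1, 3 → 5 → 7 (+2 each step, mod 10).
Putting the parts together: 665 and then 337.

665 then 337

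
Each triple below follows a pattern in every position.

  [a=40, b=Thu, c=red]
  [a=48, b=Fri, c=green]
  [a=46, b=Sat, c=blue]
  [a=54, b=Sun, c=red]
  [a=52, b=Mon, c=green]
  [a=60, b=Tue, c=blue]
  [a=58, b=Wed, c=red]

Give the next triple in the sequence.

[a=66, b=Thu, c=green]

A — alternating steps +8, −2, +8, −2, …: 40, 48, 46, 54, 52, 60, 58 → 66.
B: Thu, Fri, Sat, Sun, Mon, Tue, Wed → Thu (runs through the weekdays Mon→Sun).
For the c, repeats red → green → blue: red, green, blue, red, green, blue, red → green.
Combining the parts gives [a=66, b=Thu, c=green].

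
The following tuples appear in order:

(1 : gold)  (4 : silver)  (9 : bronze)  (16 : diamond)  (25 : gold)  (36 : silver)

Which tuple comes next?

(49 : bronze)

First slot goes 1, 4, 9, 16, 25, 36 → 49 (perfect squares: 1², 2², 3², …).
Rank — repeats gold → silver → bronze → diamond: gold, silver, bronze, diamond, gold, silver → bronze.
Combining the parts gives (49 : bronze).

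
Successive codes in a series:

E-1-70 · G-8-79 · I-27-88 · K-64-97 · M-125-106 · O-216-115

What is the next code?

Letter — letters move forward 2 places in the alphabet: E, G, I, K, M, O → Q.
Second component goes 1, 8, 27, 64, 125, 216 → 343 (perfect cubes: 1³, 2³, 3³, …).
Third component: 70, 79, 88, 97, 106, 115 → 124 (+9 each step).
Putting it together: Q-343-124.

Q-343-124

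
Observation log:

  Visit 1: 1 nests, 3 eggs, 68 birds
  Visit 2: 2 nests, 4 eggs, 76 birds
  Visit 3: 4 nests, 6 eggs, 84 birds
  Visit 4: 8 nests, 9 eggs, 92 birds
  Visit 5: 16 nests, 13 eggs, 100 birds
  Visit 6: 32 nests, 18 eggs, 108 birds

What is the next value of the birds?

Nests goes 1, 2, 4, 8, 16, 32 → 64 (×2 each step).
For the eggs, differences are 1, 2, 3, … (increasing by 1 each time): 3, 4, 6, 9, 13, 18 → 24.
Birds — +8 each step: 68, 76, 84, 92, 100, 108 → 116.

116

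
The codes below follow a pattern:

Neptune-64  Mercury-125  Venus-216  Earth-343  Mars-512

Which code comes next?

For the planet, runs through the planets Mercury→Neptune: Neptune, Mercury, Venus, Earth, Mars → Jupiter.
Second component: perfect cubes: 4³, 5³, 6³, …, so 64, 125, 216, 343, 512 → 729.
Putting it together: Jupiter-729.

Jupiter-729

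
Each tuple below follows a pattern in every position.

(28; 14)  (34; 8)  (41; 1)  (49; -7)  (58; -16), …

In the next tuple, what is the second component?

-26

First component: differences are 6, 7, 8, … (increasing by 1 each time); 28, 34, 41, 49, 58 → 68.
Second component: together with the first component always sums to 42; 14, 8, 1, -7, -16 → -26.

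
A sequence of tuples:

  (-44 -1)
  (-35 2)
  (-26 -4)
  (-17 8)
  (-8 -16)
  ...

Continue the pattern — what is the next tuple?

First value: -44, -35, -26, -17, -8 → 1 (+9 each step).
Second value: ×(-2) each step; -1, 2, -4, 8, -16 → 32.
Combining the parts gives (1 32).

(1 32)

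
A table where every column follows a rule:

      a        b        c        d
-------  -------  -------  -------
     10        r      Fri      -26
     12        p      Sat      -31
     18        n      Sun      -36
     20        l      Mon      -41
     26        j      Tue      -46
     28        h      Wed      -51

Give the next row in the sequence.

34  f  Thu  -56

For the column a, alternating steps +2, +6, +2, +6, …: 10, 12, 18, 20, 26, 28 → 34.
Column b — letters move back 2 places in the alphabet: r, p, n, l, j, h → f.
Column c — runs through the weekdays Mon→Sun: Fri, Sat, Sun, Mon, Tue, Wed → Thu.
For the column d, −5 each step: -26, -31, -36, -41, -46, -51 → -56.
Combining the parts gives 34  f  Thu  -56.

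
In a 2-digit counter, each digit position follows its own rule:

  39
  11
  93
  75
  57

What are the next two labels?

39, 11

First digit: −2 each step, mod 10; 3, 1, 9, 7, 5 → 3 → 1.
Second digit: 9, 1, 3, 5, 7 → 9 → 1 (+2 each step, mod 10).
Putting the parts together: 39 and then 11.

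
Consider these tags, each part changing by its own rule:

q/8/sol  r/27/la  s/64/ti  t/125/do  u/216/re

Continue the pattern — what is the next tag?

v/343/mi

For the letter, letters move forward 1 place in the alphabet: q, r, s, t, u → v.
For the second component, perfect cubes: 2³, 3³, 4³, …: 8, 27, 64, 125, 216 → 343.
Note: runs through the solfège scale do→ti; sol, la, ti, do, re → mi.
Combining the parts gives v/343/mi.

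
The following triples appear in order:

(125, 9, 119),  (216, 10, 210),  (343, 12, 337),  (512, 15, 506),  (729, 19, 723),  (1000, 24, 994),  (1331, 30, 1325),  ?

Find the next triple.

First value: perfect cubes: 5³, 6³, 7³, …; 125, 216, 343, 512, 729, 1000, 1331 → 1728.
Second value — differences are 1, 2, 3, … (increasing by 1 each time): 9, 10, 12, 15, 19, 24, 30 → 37.
Third value goes 119, 210, 337, 506, 723, 994, 1325 → 1722 (always 6 less than the first value).
Putting it together: (1728, 37, 1722).

(1728, 37, 1722)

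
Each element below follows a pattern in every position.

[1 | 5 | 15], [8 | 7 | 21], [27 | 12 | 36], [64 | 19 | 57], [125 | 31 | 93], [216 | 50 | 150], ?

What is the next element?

First entry goes 1, 8, 27, 64, 125, 216 → 343 (perfect cubes: 1³, 2³, 3³, …).
Second entry goes 5, 7, 12, 19, 31, 50 → 81 (each term is the sum of the two before it).
Third entry — always 3 × the second entry: 15, 21, 36, 57, 93, 150 → 243.
Combining the parts gives [343 | 81 | 243].

[343 | 81 | 243]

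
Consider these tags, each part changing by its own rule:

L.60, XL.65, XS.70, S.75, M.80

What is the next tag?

Size: runs through clothing sizes XS→XL, so L, XL, XS, S, M → L.
Second component: 60, 65, 70, 75, 80 → 85 (+5 each step).
So the next tag is L.85.

L.85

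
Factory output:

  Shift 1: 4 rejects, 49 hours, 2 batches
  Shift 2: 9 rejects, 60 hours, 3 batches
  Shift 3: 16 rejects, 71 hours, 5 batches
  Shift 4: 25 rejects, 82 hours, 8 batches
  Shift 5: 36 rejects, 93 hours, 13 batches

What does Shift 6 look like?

49 rejects, 104 hours, 21 batches

Rejects: 4, 9, 16, 25, 36 → 49 (perfect squares: 2², 3², 4², …).
Hours — +11 each step: 49, 60, 71, 82, 93 → 104.
Batches: each term is the sum of the two before it, so 2, 3, 5, 8, 13 → 21.
So the next record is 49 rejects, 104 hours, 21 batches.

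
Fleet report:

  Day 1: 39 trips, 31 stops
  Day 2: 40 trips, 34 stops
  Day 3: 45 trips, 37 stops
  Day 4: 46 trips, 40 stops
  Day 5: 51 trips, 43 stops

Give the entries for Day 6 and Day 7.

52 trips, 46 stops; 57 trips, 49 stops

For the trips, alternating steps +1, +5, +1, +5, …: 39, 40, 45, 46, 51 → 52 → 57.
Stops goes 31, 34, 37, 40, 43 → 46 → 49 (+3 each step).
Putting the parts together: 52 trips, 46 stops and then 57 trips, 49 stops.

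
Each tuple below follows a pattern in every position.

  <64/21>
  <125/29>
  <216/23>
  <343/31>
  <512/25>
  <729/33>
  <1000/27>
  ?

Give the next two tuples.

<1331/35>, <1728/29>

First entry: 64, 125, 216, 343, 512, 729, 1000 → 1331 → 1728 (perfect cubes: 4³, 5³, 6³, …).
Second entry — alternating steps +8, −6, +8, −6, …: 21, 29, 23, 31, 25, 33, 27 → 35 → 29.
So the next two tuples are <1331/35> and <1728/29>.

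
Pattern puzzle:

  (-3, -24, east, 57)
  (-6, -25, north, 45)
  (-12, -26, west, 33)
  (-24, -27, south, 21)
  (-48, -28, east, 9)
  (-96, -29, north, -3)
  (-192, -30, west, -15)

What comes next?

(-384, -31, south, -27)

First slot goes -3, -6, -12, -24, -48, -96, -192 → -384 (×2 each step).
Second slot goes -24, -25, -26, -27, -28, -29, -30 → -31 (−1 each step).
Direction: repeats east → north → west → south; east, north, west, south, east, north, west → south.
Fourth slot: 57, 45, 33, 21, 9, -3, -15 → -27 (−12 each step).
So the next term is (-384, -31, south, -27).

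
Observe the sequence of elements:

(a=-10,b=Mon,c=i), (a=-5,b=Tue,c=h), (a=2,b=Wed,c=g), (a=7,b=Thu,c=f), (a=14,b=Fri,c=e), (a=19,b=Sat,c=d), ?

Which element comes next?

(a=26,b=Sun,c=c)

A: alternating steps +5, +7, +5, +7, …, so -10, -5, 2, 7, 14, 19 → 26.
B — runs through the weekdays Mon→Sun: Mon, Tue, Wed, Thu, Fri, Sat → Sun.
C: i, h, g, f, e, d → c (letters move back 1 place in the alphabet).
So the next element is (a=26,b=Sun,c=c).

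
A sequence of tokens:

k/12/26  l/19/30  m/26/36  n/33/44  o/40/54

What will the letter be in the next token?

p

Letter goes k, l, m, n, o → p (letters move forward 1 place in the alphabet).
Second component goes 12, 19, 26, 33, 40 → 47 (+7 each step).
Third component: differences are 4, 6, 8, … (increasing by 2 each time); 26, 30, 36, 44, 54 → 66.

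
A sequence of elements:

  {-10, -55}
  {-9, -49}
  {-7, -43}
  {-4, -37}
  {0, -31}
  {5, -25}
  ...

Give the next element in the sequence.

{11, -19}

First component: differences are 1, 2, 3, … (increasing by 1 each time); -10, -9, -7, -4, 0, 5 → 11.
Second component goes -55, -49, -43, -37, -31, -25 → -19 (+6 each step).
So the next element is {11, -19}.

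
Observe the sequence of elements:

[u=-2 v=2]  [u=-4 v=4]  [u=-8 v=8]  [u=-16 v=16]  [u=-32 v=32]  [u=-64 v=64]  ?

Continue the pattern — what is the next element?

U goes -2, -4, -8, -16, -32, -64 → -128 (×2 each step).
V: ×2 each step; 2, 4, 8, 16, 32, 64 → 128.
Combining the parts gives [u=-128 v=128].

[u=-128 v=128]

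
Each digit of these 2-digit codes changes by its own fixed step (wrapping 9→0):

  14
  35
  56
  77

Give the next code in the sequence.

98

First digit — +2 each step, mod 10: 1, 3, 5, 7 → 9.
For the second digit, +1 each step, mod 10: 4, 5, 6, 7 → 8.
Putting it together: 98.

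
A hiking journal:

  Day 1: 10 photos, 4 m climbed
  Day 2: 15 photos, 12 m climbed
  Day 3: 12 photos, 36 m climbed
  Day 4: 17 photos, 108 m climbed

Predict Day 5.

For the photos, alternating steps +5, −3, +5, −3, …: 10, 15, 12, 17 → 14.
For the m climbed, ×3 each step: 4, 12, 36, 108 → 324.
Putting it together: 14 photos, 324 m climbed.

14 photos, 324 m climbed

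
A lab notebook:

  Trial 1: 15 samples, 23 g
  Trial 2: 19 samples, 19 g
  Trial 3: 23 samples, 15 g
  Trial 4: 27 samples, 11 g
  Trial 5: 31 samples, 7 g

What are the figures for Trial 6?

For the samples, +4 each step: 15, 19, 23, 27, 31 → 35.
G: together with the samples always sums to 38, so 23, 19, 15, 11, 7 → 3.
Combining the parts gives 35 samples, 3 g.

35 samples, 3 g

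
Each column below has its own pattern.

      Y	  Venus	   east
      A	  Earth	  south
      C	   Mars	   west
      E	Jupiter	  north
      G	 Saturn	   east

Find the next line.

I  Uranus  south

Letter goes Y, A, C, E, G → I (letters move forward 2 places in the alphabet, wrapping Z→A).
Planet — runs through the planets Mercury→Neptune: Venus, Earth, Mars, Jupiter, Saturn → Uranus.
Direction: east, south, west, north, east → south (repeats east → south → west → north).
Putting it together: I  Uranus  south.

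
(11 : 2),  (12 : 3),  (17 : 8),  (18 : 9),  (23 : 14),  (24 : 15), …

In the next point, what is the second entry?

First entry: alternating steps +1, +5, +1, +5, …; 11, 12, 17, 18, 23, 24 → 29.
Second entry: always 9 less than the first entry, so 2, 3, 8, 9, 14, 15 → 20.

20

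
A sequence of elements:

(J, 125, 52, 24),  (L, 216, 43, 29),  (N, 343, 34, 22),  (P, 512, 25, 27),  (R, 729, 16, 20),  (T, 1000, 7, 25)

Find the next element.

(V, 1331, -2, 18)

Letter: letters move forward 2 places in the alphabet, so J, L, N, P, R, T → V.
Second entry: 125, 216, 343, 512, 729, 1000 → 1331 (perfect cubes: 5³, 6³, 7³, …).
For the third entry, −9 each step: 52, 43, 34, 25, 16, 7 → -2.
For the fourth entry, alternating steps +5, −7, +5, −7, …: 24, 29, 22, 27, 20, 25 → 18.
Putting it together: (V, 1331, -2, 18).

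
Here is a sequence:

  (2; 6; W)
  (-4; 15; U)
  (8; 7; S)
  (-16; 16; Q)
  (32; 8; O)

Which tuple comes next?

(-64; 17; M)

First component — ×(-2) each step: 2, -4, 8, -16, 32 → -64.
Second component: alternating steps +9, −8, +9, −8, …, so 6, 15, 7, 16, 8 → 17.
Letter: letters move back 2 places in the alphabet; W, U, S, Q, O → M.
Combining the parts gives (-64; 17; M).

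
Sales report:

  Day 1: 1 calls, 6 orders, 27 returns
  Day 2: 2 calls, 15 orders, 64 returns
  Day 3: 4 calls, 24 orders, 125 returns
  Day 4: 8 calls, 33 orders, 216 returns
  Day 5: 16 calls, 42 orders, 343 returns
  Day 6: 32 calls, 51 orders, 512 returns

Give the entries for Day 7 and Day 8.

64 calls, 60 orders, 729 returns; 128 calls, 69 orders, 1000 returns

Calls: ×2 each step; 1, 2, 4, 8, 16, 32 → 64 → 128.
Orders: +9 each step; 6, 15, 24, 33, 42, 51 → 60 → 69.
For the returns, perfect cubes: 3³, 4³, 5³, …: 27, 64, 125, 216, 343, 512 → 729 → 1000.
Putting the parts together: 64 calls, 60 orders, 729 returns and then 128 calls, 69 orders, 1000 returns.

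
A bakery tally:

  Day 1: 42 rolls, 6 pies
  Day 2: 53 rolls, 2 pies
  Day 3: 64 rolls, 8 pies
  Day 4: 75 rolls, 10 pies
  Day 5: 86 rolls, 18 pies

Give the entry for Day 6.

For the rolls, +11 each step: 42, 53, 64, 75, 86 → 97.
For the pies, each term is the sum of the two before it: 6, 2, 8, 10, 18 → 28.
So the next record is 97 rolls, 28 pies.

97 rolls, 28 pies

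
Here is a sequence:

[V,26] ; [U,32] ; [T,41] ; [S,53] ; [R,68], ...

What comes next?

Letter: letters move back 1 place in the alphabet, so V, U, T, S, R → Q.
Second slot: 26, 32, 41, 53, 68 → 86 (differences are 6, 9, 12, … (increasing by 3 each time)).
Putting it together: [Q,86].

[Q,86]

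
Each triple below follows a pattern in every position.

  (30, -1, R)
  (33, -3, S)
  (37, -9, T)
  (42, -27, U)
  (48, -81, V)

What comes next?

(55, -243, W)

First part: differences are 3, 4, 5, … (increasing by 1 each time), so 30, 33, 37, 42, 48 → 55.
Second part: ×3 each step; -1, -3, -9, -27, -81 → -243.
Letter goes R, S, T, U, V → W (letters move forward 1 place in the alphabet).
So the next triple is (55, -243, W).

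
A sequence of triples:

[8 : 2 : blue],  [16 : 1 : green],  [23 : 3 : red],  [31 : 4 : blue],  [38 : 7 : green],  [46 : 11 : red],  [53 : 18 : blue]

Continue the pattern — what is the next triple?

For the first slot, alternating steps +8, +7, +8, +7, …: 8, 16, 23, 31, 38, 46, 53 → 61.
Second slot goes 2, 1, 3, 4, 7, 11, 18 → 29 (each term is the sum of the two before it).
Colour — repeats blue → green → red: blue, green, red, blue, green, red, blue → green.
So the next triple is [61 : 29 : green].

[61 : 29 : green]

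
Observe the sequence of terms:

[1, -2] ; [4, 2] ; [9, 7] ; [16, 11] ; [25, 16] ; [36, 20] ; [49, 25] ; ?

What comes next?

For the first component, perfect squares: 1², 2², 3², …: 1, 4, 9, 16, 25, 36, 49 → 64.
Second component goes -2, 2, 7, 11, 16, 20, 25 → 29 (alternating steps +4, +5, +4, +5, …).
So the next term is [64, 29].

[64, 29]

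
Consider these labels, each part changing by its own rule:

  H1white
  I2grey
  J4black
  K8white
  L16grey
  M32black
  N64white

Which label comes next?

Letter: letters move forward 1 place in the alphabet, so H, I, J, K, L, M, N → O.
Second component goes 1, 2, 4, 8, 16, 32, 64 → 128 (×2 each step).
For the shade, repeats white → grey → black: white, grey, black, white, grey, black, white → grey.
So the next label is O128grey.

O128grey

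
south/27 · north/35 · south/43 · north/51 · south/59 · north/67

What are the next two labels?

Direction: south, north, south, north, south, north → south → north (alternates south ↔ north).
Second component goes 27, 35, 43, 51, 59, 67 → 75 → 83 (+8 each step).
So the next two labels are south/75 and north/83.

south/75, north/83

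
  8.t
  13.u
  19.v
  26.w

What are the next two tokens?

For the first component, differences are 5, 6, 7, … (increasing by 1 each time): 8, 13, 19, 26 → 34 → 43.
Letter — letters move forward 1 place in the alphabet: t, u, v, w → x → y.
So the next two tokens are 34.x and 43.y.

34.x, 43.y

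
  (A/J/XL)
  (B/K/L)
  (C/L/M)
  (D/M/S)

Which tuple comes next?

First letter goes A, B, C, D → E (letters move forward 1 place in the alphabet).
Second letter goes J, K, L, M → N (letters move forward 1 place in the alphabet).
Size goes XL, L, M, S → XS (runs backward through clothing sizes XS→XL).
Putting it together: (E/N/XS).

(E/N/XS)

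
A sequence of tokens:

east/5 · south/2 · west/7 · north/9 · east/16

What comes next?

Direction — repeats east → south → west → north: east, south, west, north, east → south.
Second component: 5, 2, 7, 9, 16 → 25 (each term is the sum of the two before it).
So the next token is south/25.

south/25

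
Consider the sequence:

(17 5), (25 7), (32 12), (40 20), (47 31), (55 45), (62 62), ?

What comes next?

First part: 17, 25, 32, 40, 47, 55, 62 → 70 (alternating steps +8, +7, +8, +7, …).
Second part: differences are 2, 5, 8, … (increasing by 3 each time); 5, 7, 12, 20, 31, 45, 62 → 82.
Combining the parts gives (70 82).

(70 82)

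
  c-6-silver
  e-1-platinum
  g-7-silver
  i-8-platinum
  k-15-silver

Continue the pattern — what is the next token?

Letter — letters move forward 2 places in the alphabet: c, e, g, i, k → m.
Second component: each term is the sum of the two before it, so 6, 1, 7, 8, 15 → 23.
Metal — alternates silver ↔ platinum: silver, platinum, silver, platinum, silver → platinum.
So the next token is m-23-platinum.

m-23-platinum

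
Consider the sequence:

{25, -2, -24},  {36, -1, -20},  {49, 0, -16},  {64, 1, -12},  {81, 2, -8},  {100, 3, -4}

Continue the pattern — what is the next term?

For the first coordinate, perfect squares: 5², 6², 7², …: 25, 36, 49, 64, 81, 100 → 121.
Second coordinate — +1 each step: -2, -1, 0, 1, 2, 3 → 4.
Third coordinate: +4 each step, so -24, -20, -16, -12, -8, -4 → 0.
So the next term is {121, 4, 0}.

{121, 4, 0}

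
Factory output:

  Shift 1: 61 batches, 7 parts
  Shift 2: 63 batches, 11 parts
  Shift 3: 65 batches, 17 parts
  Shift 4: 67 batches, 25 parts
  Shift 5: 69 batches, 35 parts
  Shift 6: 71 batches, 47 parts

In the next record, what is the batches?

73

Batches: +2 each step; 61, 63, 65, 67, 69, 71 → 73.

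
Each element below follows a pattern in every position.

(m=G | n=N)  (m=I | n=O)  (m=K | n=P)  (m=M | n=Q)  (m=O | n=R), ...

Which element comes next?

M: letters move forward 2 places in the alphabet, so G, I, K, M, O → Q.
For the n, letters move forward 1 place in the alphabet: N, O, P, Q, R → S.
Putting it together: (m=Q | n=S).

(m=Q | n=S)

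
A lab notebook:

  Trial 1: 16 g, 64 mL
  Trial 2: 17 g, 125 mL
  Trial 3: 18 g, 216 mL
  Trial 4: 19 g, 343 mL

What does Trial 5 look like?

20 g, 512 mL

G — +1 each step: 16, 17, 18, 19 → 20.
ML: 64, 125, 216, 343 → 512 (perfect cubes: 4³, 5³, 6³, …).
So the next line is 20 g, 512 mL.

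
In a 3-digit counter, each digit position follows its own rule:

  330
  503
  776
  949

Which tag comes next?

112

First digit: 3, 5, 7, 9 → 1 (+2 each step, mod 10).
Second digit goes 3, 0, 7, 4 → 1 (−3 each step, mod 10).
Third digit: +3 each step, mod 10; 0, 3, 6, 9 → 2.
So the next tag is 112.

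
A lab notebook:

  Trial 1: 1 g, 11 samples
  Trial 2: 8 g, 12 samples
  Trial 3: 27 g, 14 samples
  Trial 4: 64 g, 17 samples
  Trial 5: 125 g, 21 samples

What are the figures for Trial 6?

216 g, 26 samples

For the g, perfect cubes: 1³, 2³, 3³, …: 1, 8, 27, 64, 125 → 216.
Samples — differences are 1, 2, 3, … (increasing by 1 each time): 11, 12, 14, 17, 21 → 26.
So the next record is 216 g, 26 samples.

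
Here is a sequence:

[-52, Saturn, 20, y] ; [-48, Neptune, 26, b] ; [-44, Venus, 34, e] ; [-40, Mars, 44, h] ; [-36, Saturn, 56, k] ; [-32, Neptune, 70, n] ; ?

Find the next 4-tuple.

For the first slot, +4 each step: -52, -48, -44, -40, -36, -32 → -28.
Planet: repeats Saturn → Neptune → Venus → Mars; Saturn, Neptune, Venus, Mars, Saturn, Neptune → Venus.
Third slot: 20, 26, 34, 44, 56, 70 → 86 (differences are 6, 8, 10, … (increasing by 2 each time)).
Letter: letters move forward 3 places in the alphabet, wrapping Z→A; y, b, e, h, k, n → q.
Putting it together: [-28, Venus, 86, q].

[-28, Venus, 86, q]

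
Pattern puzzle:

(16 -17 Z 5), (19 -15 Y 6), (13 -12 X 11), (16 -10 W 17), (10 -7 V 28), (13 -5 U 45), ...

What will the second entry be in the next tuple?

First entry: 16, 19, 13, 16, 10, 13 → 7 (alternating steps +3, −6, +3, −6, …).
Second entry goes -17, -15, -12, -10, -7, -5 → -2 (alternating steps +2, +3, +2, +3, …).
For the letter, letters move back 1 place in the alphabet: Z, Y, X, W, V, U → T.
Fourth entry: each term is the sum of the two before it, so 5, 6, 11, 17, 28, 45 → 73.

-2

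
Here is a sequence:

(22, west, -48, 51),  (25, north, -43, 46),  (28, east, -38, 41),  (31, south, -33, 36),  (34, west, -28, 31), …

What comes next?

First part goes 22, 25, 28, 31, 34 → 37 (+3 each step).
Direction: repeats west → north → east → south; west, north, east, south, west → north.
Third part: +5 each step, so -48, -43, -38, -33, -28 → -23.
Fourth part — −5 each step: 51, 46, 41, 36, 31 → 26.
Combining the parts gives (37, north, -23, 26).

(37, north, -23, 26)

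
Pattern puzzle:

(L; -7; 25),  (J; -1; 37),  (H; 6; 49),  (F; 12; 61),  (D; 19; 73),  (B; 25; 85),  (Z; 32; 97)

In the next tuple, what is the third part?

109

Third part: +12 each step; 25, 37, 49, 61, 73, 85, 97 → 109.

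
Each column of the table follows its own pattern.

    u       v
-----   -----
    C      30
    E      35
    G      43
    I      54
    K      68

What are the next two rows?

M  85; O  105

For the column u, letters move forward 2 places in the alphabet: C, E, G, I, K → M → O.
Column v: 30, 35, 43, 54, 68 → 85 → 105 (differences are 5, 8, 11, … (increasing by 3 each time)).
Putting the parts together: M  85 and then O  105.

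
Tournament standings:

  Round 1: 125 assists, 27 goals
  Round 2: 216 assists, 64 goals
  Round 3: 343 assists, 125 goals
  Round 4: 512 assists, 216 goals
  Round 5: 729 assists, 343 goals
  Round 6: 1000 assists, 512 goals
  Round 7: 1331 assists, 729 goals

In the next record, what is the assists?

1728

Assists goes 125, 216, 343, 512, 729, 1000, 1331 → 1728 (perfect cubes: 5³, 6³, 7³, …).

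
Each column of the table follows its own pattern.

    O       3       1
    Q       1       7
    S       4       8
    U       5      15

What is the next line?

Letter: letters move forward 2 places in the alphabet, so O, Q, S, U → W.
Second component: each term is the sum of the two before it, so 3, 1, 4, 5 → 9.
Third component: 1, 7, 8, 15 → 23 (each term is the sum of the two before it).
So the next line is W  9  23.

W  9  23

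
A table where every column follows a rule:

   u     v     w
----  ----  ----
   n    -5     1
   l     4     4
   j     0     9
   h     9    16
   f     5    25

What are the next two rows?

d  14  36; b  10  49

Column u goes n, l, j, h, f → d → b (letters move back 2 places in the alphabet).
Column v goes -5, 4, 0, 9, 5 → 14 → 10 (alternating steps +9, −4, +9, −4, …).
For the column w, perfect squares: 1², 2², 3², …: 1, 4, 9, 16, 25 → 36 → 49.
So the next two rows are d  14  36 and b  10  49.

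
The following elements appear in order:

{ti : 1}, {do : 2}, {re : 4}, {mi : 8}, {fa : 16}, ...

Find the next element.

{sol : 32}

Note: runs through the solfège scale do→ti; ti, do, re, mi, fa → sol.
Second slot — ×2 each step: 1, 2, 4, 8, 16 → 32.
Putting it together: {sol : 32}.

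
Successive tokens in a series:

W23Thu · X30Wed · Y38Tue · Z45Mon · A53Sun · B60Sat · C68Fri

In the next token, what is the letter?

Letter: W, X, Y, Z, A, B, C → D (letters move forward 1 place in the alphabet, wrapping Z→A).

D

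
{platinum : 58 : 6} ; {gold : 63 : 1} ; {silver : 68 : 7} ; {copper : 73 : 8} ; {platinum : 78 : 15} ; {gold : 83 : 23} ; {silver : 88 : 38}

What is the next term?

Metal: repeats platinum → gold → silver → copper, so platinum, gold, silver, copper, platinum, gold, silver → copper.
Second coordinate: +5 each step, so 58, 63, 68, 73, 78, 83, 88 → 93.
Third coordinate: each term is the sum of the two before it; 6, 1, 7, 8, 15, 23, 38 → 61.
Combining the parts gives {copper : 93 : 61}.

{copper : 93 : 61}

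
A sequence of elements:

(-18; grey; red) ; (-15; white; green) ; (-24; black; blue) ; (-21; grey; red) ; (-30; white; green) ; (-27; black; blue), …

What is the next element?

(-36; grey; red)

First coordinate: alternating steps +3, −9, +3, −9, …; -18, -15, -24, -21, -30, -27 → -36.
Shade: repeats grey → white → black; grey, white, black, grey, white, black → grey.
Colour goes red, green, blue, red, green, blue → red (repeats red → green → blue).
So the next element is (-36; grey; red).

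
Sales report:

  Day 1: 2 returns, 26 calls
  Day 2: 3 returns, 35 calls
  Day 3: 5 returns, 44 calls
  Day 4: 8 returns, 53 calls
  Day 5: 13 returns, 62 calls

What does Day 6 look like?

21 returns, 71 calls

For the returns, each term is the sum of the two before it: 2, 3, 5, 8, 13 → 21.
Calls goes 26, 35, 44, 53, 62 → 71 (+9 each step).
Combining the parts gives 21 returns, 71 calls.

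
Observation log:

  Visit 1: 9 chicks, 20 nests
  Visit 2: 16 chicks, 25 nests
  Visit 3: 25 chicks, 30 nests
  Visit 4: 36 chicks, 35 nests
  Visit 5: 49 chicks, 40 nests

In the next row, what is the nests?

45

Nests — +5 each step: 20, 25, 30, 35, 40 → 45.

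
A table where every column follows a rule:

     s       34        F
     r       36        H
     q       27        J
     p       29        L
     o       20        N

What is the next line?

n  22  P

First letter: letters move back 1 place in the alphabet; s, r, q, p, o → n.
For the second component, alternating steps +2, −9, +2, −9, …: 34, 36, 27, 29, 20 → 22.
Second letter — letters move forward 2 places in the alphabet: F, H, J, L, N → P.
Putting it together: n  22  P.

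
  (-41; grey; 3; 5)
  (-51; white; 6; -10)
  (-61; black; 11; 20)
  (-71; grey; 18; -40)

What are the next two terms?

(-81; white; 27; 80), (-91; black; 38; -160)

First part goes -41, -51, -61, -71 → -81 → -91 (−10 each step).
Shade goes grey, white, black, grey → white → black (repeats grey → white → black).
Third part: 3, 6, 11, 18 → 27 → 38 (differences are 3, 5, 7, … (increasing by 2 each time)).
For the fourth part, ×(-2) each step: 5, -10, 20, -40 → 80 → -160.
Putting the parts together: (-81; white; 27; 80) and then (-91; black; 38; -160).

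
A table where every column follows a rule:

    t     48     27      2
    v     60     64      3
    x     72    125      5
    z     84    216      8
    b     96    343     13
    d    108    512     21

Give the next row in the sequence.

Letter — letters move forward 2 places in the alphabet, wrapping Z→A: t, v, x, z, b, d → f.
For the second component, +12 each step: 48, 60, 72, 84, 96, 108 → 120.
Third component: perfect cubes: 3³, 4³, 5³, …, so 27, 64, 125, 216, 343, 512 → 729.
Fourth component: 2, 3, 5, 8, 13, 21 → 34 (each term is the sum of the two before it).
Combining the parts gives f  120  729  34.

f  120  729  34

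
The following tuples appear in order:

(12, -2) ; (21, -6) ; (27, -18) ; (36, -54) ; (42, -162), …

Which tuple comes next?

For the first entry, alternating steps +9, +6, +9, +6, …: 12, 21, 27, 36, 42 → 51.
Second entry goes -2, -6, -18, -54, -162 → -486 (×3 each step).
Combining the parts gives (51, -486).

(51, -486)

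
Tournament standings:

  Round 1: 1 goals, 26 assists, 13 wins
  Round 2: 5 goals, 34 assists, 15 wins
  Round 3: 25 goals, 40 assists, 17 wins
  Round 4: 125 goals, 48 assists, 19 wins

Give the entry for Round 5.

625 goals, 54 assists, 21 wins

Goals goes 1, 5, 25, 125 → 625 (×5 each step).
Assists: 26, 34, 40, 48 → 54 (alternating steps +8, +6, +8, +6, …).
Wins goes 13, 15, 17, 19 → 21 (+2 each step).
Putting it together: 625 goals, 54 assists, 21 wins.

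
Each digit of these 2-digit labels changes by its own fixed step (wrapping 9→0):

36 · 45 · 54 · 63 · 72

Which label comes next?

81

First digit: +1 each step, mod 10; 3, 4, 5, 6, 7 → 8.
For the second digit, −1 each step, mod 10: 6, 5, 4, 3, 2 → 1.
Putting it together: 81.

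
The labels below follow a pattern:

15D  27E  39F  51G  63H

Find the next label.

75I

First component goes 15, 27, 39, 51, 63 → 75 (+12 each step).
For the letter, letters move forward 1 place in the alphabet: D, E, F, G, H → I.
So the next label is 75I.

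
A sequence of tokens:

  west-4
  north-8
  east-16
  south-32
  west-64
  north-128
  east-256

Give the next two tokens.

south-512, west-1024

Direction — repeats west → north → east → south: west, north, east, south, west, north, east → south → west.
Second component goes 4, 8, 16, 32, 64, 128, 256 → 512 → 1024 (×2 each step).
Putting the parts together: south-512 and then west-1024.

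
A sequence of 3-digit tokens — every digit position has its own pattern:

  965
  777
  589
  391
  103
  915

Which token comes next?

First digit: −2 each step, mod 10, so 9, 7, 5, 3, 1, 9 → 7.
Second digit: 6, 7, 8, 9, 0, 1 → 2 (+1 each step, mod 10).
Third digit: +2 each step, mod 10, so 5, 7, 9, 1, 3, 5 → 7.
So the next token is 727.

727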